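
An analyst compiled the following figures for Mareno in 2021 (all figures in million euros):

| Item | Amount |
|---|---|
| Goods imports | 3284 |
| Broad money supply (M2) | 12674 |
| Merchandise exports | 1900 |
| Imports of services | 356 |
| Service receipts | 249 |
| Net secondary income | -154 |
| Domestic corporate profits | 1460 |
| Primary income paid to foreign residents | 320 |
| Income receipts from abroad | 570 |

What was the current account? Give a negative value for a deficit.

-1395

Goods balance = 1900 - 3284 = -1384
Services balance = 249 - 356 = -107
Trade balance (goods + services) = -1384 + (-107) = -1491
Net primary income = 570 - 320 = 250
Net secondary income = -154
Current account = -1491 + 250 + (-154) = -1395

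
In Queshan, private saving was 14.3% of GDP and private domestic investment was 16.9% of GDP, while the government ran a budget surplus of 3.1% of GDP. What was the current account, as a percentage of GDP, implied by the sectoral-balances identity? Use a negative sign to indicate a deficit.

0.5

By the sectoral-balances identity, CA = (S_private - I) + (T - G).
Private balance = 14.3 - 16.9 = -2.6
Government balance (T - G) = 3.1
CA = -2.6 + 3.1 = 0.5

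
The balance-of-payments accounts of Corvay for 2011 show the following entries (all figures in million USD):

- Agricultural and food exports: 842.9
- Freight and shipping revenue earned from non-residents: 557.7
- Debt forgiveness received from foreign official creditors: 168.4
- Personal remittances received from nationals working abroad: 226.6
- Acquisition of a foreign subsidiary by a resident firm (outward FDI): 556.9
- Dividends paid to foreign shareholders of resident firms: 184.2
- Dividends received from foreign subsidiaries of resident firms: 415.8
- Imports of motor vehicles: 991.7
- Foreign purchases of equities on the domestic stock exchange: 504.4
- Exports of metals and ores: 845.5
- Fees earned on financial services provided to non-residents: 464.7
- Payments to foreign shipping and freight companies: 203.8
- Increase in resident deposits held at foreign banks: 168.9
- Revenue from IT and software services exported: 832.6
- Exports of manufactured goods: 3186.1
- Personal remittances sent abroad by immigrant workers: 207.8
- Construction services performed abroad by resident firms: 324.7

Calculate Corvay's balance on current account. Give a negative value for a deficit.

Goods: 845.5 + 842.9 - 991.7 + 3186.1 = 3882.8
Services: 832.6 + 557.7 + 464.7 - 203.8 + 324.7 = 1975.9
Primary income: -184.2 + 415.8 = 231.6
Secondary income: -207.8 + 226.6 = 18.8
Current account = 3882.8 + 1975.9 + 231.6 + 18.8 = 6109.1
(Excluded from the current account — capital account: debt forgiveness received from foreign official creditors 168.4; financial account: acquisition of a foreign subsidiary by a resident firm (outward FDI) 556.9, foreign purchases of equities on the domestic stock exchange 504.4, increase in resident deposits held at foreign banks 168.9.)

6109.1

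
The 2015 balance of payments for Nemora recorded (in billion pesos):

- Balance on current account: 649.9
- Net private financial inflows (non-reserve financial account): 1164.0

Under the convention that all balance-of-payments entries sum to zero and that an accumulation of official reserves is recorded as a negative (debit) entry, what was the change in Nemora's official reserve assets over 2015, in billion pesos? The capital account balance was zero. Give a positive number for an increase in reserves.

1813.9

Official reserve transactions balance = -(649.9 + 1164.0) = -1813.9
An accumulation of reserves is recorded as a debit (negative entry), so the change in the stock of reserves is the negative of that balance.
Change in official reserves = -(-1813.9) = 1813.9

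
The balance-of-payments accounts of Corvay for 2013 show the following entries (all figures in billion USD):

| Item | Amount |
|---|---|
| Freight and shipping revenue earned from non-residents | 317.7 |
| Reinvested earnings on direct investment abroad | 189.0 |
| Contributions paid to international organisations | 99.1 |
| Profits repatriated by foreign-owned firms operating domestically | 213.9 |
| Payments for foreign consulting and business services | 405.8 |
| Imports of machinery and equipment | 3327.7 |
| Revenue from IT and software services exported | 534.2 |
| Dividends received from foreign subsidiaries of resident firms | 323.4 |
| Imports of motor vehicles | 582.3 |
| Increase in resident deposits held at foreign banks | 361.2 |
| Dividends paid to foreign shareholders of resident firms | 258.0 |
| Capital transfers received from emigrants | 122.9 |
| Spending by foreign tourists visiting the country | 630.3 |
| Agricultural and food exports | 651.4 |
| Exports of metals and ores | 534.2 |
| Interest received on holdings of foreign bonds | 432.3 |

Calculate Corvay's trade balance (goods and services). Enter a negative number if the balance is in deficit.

Goods: 534.2 - 582.3 - 3327.7 + 651.4 = -2724.4
Services: -405.8 + 630.3 + 317.7 + 534.2 = 1076.4
Trade balance = -2724.4 + 1076.4 = -1648.0
(Excluded from the trade balance — primary income: reinvested earnings on direct investment abroad 189.0, profits repatriated by foreign-owned firms operating domestically 213.9, dividends received from foreign subsidiaries of resident firms 323.4, dividends paid to foreign shareholders of resident firms 258.0, interest received on holdings of foreign bonds 432.3; secondary income: contributions paid to international organisations 99.1; financial account: increase in resident deposits held at foreign banks 361.2; capital account: capital transfers received from emigrants 122.9.)

-1648.0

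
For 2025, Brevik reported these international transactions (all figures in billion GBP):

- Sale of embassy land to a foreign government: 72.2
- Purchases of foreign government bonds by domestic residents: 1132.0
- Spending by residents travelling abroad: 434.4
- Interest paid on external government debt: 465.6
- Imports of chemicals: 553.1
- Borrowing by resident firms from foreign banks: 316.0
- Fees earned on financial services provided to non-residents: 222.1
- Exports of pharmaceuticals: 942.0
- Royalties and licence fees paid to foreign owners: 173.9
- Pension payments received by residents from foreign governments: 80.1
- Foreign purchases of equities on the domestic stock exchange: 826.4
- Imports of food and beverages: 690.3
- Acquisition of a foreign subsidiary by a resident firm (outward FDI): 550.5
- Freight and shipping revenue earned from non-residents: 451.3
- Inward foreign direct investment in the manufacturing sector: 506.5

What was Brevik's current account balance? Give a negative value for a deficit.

Goods: 942.0 - 690.3 - 553.1 = -301.4
Services: 222.1 - 434.4 - 173.9 + 451.3 = 65.1
Primary income: -465.6
Secondary income: 80.1
Current account = (-301.4) + 65.1 + (-465.6) + 80.1 = -621.8
(Excluded from the current account — capital account: sale of embassy land to a foreign government 72.2; financial account: purchases of foreign government bonds by domestic residents 1132.0, borrowing by resident firms from foreign banks 316.0, foreign purchases of equities on the domestic stock exchange 826.4, acquisition of a foreign subsidiary by a resident firm (outward FDI) 550.5, inward foreign direct investment in the manufacturing sector 506.5.)

-621.8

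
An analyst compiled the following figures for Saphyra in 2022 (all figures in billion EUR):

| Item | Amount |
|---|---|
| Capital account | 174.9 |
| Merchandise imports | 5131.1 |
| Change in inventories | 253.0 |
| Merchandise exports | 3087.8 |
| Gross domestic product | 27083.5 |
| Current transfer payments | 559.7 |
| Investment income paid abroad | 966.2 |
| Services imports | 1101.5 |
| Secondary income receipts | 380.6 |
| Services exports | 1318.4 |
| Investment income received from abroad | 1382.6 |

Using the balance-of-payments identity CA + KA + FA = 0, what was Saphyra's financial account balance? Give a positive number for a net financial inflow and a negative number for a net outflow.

Goods balance = 3087.8 - 5131.1 = -2043.3
Services balance = 1318.4 - 1101.5 = 216.9
Trade balance (goods + services) = -2043.3 + 216.9 = -1826.4
Net primary income = 1382.6 - 966.2 = 416.4
Net secondary income = 380.6 - 559.7 = -179.1
Current account = -1826.4 + 416.4 + (-179.1) = -1589.1
Financial account = -(-1589.1 + 174.9) = 1414.2

1414.2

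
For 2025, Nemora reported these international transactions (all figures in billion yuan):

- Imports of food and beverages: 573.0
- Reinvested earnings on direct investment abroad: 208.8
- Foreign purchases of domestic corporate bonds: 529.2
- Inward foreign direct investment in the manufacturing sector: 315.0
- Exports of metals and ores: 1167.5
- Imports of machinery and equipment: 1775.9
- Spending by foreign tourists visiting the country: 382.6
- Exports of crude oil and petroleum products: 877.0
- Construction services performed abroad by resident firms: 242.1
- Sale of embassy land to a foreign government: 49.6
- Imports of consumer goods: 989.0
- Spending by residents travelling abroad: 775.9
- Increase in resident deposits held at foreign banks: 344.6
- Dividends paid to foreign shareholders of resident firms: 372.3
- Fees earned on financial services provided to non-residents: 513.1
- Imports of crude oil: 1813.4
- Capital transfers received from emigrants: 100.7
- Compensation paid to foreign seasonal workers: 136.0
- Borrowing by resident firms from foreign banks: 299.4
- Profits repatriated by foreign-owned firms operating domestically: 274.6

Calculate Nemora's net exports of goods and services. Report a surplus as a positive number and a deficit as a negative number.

Goods: -573.0 + 1167.5 + 877.0 - 989.0 - 1775.9 - 1813.4 = -3106.8
Services: 382.6 + 513.1 - 775.9 + 242.1 = 361.9
Trade balance = -3106.8 + 361.9 = -2744.9
(Excluded from the trade balance — primary income: reinvested earnings on direct investment abroad 208.8, dividends paid to foreign shareholders of resident firms 372.3, compensation paid to foreign seasonal workers 136.0, profits repatriated by foreign-owned firms operating domestically 274.6; financial account: foreign purchases of domestic corporate bonds 529.2, inward foreign direct investment in the manufacturing sector 315.0, increase in resident deposits held at foreign banks 344.6, borrowing by resident firms from foreign banks 299.4; capital account: sale of embassy land to a foreign government 49.6, capital transfers received from emigrants 100.7.)

-2744.9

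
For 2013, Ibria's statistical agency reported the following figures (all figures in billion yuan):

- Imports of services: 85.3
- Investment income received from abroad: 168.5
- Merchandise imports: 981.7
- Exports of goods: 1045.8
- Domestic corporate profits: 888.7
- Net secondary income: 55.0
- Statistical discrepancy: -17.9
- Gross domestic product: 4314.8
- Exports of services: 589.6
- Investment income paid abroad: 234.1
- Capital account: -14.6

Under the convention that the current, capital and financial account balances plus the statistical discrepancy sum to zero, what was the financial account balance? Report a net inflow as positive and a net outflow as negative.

Goods balance = 1045.8 - 981.7 = 64.1
Services balance = 589.6 - 85.3 = 504.3
Trade balance (goods + services) = 64.1 + 504.3 = 568.4
Net primary income = 168.5 - 234.1 = -65.6
Net secondary income = 55.0
Current account = 568.4 + (-65.6) + 55.0 = 557.8
Financial account = -(557.8 + (-14.6) + (-17.9)) = -525.3

-525.3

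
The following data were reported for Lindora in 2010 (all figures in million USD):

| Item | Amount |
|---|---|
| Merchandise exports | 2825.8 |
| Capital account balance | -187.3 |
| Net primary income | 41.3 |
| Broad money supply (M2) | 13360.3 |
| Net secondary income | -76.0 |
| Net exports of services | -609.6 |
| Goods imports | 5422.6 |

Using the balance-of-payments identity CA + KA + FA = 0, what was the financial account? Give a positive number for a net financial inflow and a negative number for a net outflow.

Goods balance = 2825.8 - 5422.6 = -2596.8
Services balance = -609.6
Trade balance (goods + services) = -2596.8 + (-609.6) = -3206.4
Net primary income = 41.3
Net secondary income = -76.0
Current account = -3206.4 + 41.3 + (-76.0) = -3241.1
Financial account = -(-3241.1 + (-187.3)) = 3428.4

3428.4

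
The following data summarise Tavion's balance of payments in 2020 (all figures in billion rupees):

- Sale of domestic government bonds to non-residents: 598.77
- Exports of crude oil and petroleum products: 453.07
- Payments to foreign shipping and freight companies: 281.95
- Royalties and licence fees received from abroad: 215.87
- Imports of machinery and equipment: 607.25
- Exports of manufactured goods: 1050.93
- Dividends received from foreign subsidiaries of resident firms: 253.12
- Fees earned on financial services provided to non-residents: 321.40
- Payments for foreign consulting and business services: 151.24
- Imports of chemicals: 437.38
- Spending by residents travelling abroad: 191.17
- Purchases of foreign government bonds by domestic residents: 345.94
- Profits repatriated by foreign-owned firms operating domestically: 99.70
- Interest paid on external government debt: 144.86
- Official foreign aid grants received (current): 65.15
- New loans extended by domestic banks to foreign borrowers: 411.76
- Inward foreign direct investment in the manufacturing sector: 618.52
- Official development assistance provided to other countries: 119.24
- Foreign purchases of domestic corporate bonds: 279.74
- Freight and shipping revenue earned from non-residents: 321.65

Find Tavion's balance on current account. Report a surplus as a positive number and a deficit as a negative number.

Goods: -437.38 + 453.07 + 1050.93 - 607.25 = 459.37
Services: -281.95 - 191.17 - 151.24 + 215.87 + 321.40 + 321.65 = 234.56
Primary income: 253.12 - 99.70 - 144.86 = 8.56
Secondary income: -119.24 + 65.15 = -54.09
Current account = 459.37 + 234.56 + 8.56 + (-54.09) = 648.40
(Excluded from the current account — financial account: sale of domestic government bonds to non-residents 598.77, purchases of foreign government bonds by domestic residents 345.94, new loans extended by domestic banks to foreign borrowers 411.76, inward foreign direct investment in the manufacturing sector 618.52, foreign purchases of domestic corporate bonds 279.74.)

648.40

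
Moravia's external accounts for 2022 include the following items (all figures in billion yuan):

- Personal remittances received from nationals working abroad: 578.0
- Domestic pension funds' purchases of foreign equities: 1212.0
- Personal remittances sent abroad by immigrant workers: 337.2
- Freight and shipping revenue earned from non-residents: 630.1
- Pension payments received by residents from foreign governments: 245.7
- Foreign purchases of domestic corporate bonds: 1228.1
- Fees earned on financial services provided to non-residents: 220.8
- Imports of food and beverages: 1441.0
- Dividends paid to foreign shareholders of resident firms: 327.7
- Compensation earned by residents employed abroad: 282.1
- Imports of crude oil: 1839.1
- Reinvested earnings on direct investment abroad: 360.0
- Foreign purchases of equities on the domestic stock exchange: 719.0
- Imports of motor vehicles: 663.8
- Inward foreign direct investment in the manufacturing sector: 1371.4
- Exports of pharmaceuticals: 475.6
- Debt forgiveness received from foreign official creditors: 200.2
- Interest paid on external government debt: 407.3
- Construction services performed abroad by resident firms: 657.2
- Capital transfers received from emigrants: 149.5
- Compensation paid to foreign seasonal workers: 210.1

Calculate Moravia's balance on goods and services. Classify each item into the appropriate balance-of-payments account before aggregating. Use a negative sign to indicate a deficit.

Goods: -1441.0 - 1839.1 - 663.8 + 475.6 = -3468.3
Services: 657.2 + 220.8 + 630.1 = 1508.1
Trade balance = -3468.3 + 1508.1 = -1960.2
(Excluded from the trade balance — secondary income: personal remittances received from nationals working abroad 578.0, personal remittances sent abroad by immigrant workers 337.2, pension payments received by residents from foreign governments 245.7; financial account: domestic pension funds' purchases of foreign equities 1212.0, foreign purchases of domestic corporate bonds 1228.1, foreign purchases of equities on the domestic stock exchange 719.0, inward foreign direct investment in the manufacturing sector 1371.4; primary income: dividends paid to foreign shareholders of resident firms 327.7, compensation earned by residents employed abroad 282.1, reinvested earnings on direct investment abroad 360.0, interest paid on external government debt 407.3, compensation paid to foreign seasonal workers 210.1; capital account: debt forgiveness received from foreign official creditors 200.2, capital transfers received from emigrants 149.5.)

-1960.2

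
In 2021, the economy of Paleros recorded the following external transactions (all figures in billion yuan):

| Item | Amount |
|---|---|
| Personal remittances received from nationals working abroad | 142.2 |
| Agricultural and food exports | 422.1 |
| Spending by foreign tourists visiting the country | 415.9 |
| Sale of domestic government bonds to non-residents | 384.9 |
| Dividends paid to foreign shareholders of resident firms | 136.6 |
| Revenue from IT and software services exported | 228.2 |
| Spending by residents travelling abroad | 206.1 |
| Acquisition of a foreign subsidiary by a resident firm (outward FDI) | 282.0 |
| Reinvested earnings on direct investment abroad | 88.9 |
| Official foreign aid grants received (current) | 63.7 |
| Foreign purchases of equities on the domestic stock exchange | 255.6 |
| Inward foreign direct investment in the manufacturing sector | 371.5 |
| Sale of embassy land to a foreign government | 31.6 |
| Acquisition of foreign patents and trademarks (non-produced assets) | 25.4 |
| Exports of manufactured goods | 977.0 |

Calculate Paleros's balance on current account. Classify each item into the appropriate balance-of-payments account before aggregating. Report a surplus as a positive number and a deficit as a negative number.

Goods: 977.0 + 422.1 = 1399.1
Services: 415.9 + 228.2 - 206.1 = 438.0
Primary income: 88.9 - 136.6 = -47.7
Secondary income: 63.7 + 142.2 = 205.9
Current account = 1399.1 + 438.0 + (-47.7) + 205.9 = 1995.3
(Excluded from the current account — financial account: sale of domestic government bonds to non-residents 384.9, acquisition of a foreign subsidiary by a resident firm (outward FDI) 282.0, foreign purchases of equities on the domestic stock exchange 255.6, inward foreign direct investment in the manufacturing sector 371.5; capital account: sale of embassy land to a foreign government 31.6, acquisition of foreign patents and trademarks (non-produced assets) 25.4.)

1995.3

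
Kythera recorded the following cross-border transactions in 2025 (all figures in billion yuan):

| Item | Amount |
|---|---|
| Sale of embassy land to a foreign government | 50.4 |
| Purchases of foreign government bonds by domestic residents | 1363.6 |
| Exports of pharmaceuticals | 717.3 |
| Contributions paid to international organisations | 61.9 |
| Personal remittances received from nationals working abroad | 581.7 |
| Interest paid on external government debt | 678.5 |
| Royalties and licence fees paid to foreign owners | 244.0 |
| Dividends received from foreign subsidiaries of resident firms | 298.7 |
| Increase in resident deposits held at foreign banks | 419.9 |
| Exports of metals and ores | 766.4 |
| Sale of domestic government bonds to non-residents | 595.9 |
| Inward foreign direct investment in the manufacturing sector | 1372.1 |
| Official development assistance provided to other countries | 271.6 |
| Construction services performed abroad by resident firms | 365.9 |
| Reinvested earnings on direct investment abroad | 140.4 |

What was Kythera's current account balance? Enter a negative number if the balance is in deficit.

1614.4

Goods: 717.3 + 766.4 = 1483.7
Services: -244.0 + 365.9 = 121.9
Primary income: 140.4 - 678.5 + 298.7 = -239.4
Secondary income: 581.7 - 61.9 - 271.6 = 248.2
Current account = 1483.7 + 121.9 + (-239.4) + 248.2 = 1614.4
(Excluded from the current account — capital account: sale of embassy land to a foreign government 50.4; financial account: purchases of foreign government bonds by domestic residents 1363.6, increase in resident deposits held at foreign banks 419.9, sale of domestic government bonds to non-residents 595.9, inward foreign direct investment in the manufacturing sector 1372.1.)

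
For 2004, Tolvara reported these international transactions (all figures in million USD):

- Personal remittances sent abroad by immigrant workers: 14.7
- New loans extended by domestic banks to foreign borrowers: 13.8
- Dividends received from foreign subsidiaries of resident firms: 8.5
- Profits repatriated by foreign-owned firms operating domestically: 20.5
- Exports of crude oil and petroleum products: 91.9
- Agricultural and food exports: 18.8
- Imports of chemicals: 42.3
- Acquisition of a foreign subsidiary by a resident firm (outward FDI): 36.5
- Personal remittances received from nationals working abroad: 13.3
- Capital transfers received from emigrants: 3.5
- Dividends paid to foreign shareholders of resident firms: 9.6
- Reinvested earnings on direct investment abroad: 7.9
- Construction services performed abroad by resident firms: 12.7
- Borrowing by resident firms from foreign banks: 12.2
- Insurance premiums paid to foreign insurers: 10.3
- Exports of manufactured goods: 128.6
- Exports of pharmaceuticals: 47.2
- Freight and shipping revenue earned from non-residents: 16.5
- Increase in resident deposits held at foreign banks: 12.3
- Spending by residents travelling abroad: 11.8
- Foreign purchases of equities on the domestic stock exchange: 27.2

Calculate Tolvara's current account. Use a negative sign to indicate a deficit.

236.2

Goods: 47.2 + 128.6 + 91.9 - 42.3 + 18.8 = 244.2
Services: 16.5 + 12.7 - 10.3 - 11.8 = 7.1
Primary income: 8.5 + 7.9 - 9.6 - 20.5 = -13.7
Secondary income: 13.3 - 14.7 = -1.4
Current account = 244.2 + 7.1 + (-13.7) + (-1.4) = 236.2
(Excluded from the current account — financial account: new loans extended by domestic banks to foreign borrowers 13.8, acquisition of a foreign subsidiary by a resident firm (outward FDI) 36.5, borrowing by resident firms from foreign banks 12.2, increase in resident deposits held at foreign banks 12.3, foreign purchases of equities on the domestic stock exchange 27.2; capital account: capital transfers received from emigrants 3.5.)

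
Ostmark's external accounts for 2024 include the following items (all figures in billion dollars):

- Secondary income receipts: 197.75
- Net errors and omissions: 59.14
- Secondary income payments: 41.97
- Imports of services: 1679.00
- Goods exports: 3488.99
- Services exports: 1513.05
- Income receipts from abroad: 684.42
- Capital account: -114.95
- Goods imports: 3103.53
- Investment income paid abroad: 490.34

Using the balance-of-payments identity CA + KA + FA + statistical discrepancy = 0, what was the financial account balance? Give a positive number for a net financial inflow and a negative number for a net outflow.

Goods balance = 3488.99 - 3103.53 = 385.46
Services balance = 1513.05 - 1679.00 = -165.95
Trade balance (goods + services) = 385.46 + (-165.95) = 219.51
Net primary income = 684.42 - 490.34 = 194.08
Net secondary income = 197.75 - 41.97 = 155.78
Current account = 219.51 + 194.08 + 155.78 = 569.37
Financial account = -(569.37 + (-114.95) + 59.14) = -513.56

-513.56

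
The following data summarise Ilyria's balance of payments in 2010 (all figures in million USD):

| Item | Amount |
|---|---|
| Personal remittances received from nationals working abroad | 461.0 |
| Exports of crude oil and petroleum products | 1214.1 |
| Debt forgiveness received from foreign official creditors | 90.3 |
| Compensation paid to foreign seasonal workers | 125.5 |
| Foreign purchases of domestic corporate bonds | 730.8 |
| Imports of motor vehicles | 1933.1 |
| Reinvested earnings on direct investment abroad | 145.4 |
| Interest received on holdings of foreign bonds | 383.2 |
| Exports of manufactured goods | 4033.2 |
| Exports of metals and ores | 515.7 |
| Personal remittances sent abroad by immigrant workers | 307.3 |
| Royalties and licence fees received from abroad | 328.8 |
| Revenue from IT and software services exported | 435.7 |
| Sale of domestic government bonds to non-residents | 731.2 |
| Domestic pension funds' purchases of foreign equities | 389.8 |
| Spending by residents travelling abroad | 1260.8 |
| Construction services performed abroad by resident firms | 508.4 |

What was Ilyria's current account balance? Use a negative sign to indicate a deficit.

Goods: 515.7 + 1214.1 + 4033.2 - 1933.1 = 3829.9
Services: 435.7 - 1260.8 + 508.4 + 328.8 = 12.1
Primary income: 145.4 - 125.5 + 383.2 = 403.1
Secondary income: -307.3 + 461.0 = 153.7
Current account = 3829.9 + 12.1 + 403.1 + 153.7 = 4398.8
(Excluded from the current account — capital account: debt forgiveness received from foreign official creditors 90.3; financial account: foreign purchases of domestic corporate bonds 730.8, sale of domestic government bonds to non-residents 731.2, domestic pension funds' purchases of foreign equities 389.8.)

4398.8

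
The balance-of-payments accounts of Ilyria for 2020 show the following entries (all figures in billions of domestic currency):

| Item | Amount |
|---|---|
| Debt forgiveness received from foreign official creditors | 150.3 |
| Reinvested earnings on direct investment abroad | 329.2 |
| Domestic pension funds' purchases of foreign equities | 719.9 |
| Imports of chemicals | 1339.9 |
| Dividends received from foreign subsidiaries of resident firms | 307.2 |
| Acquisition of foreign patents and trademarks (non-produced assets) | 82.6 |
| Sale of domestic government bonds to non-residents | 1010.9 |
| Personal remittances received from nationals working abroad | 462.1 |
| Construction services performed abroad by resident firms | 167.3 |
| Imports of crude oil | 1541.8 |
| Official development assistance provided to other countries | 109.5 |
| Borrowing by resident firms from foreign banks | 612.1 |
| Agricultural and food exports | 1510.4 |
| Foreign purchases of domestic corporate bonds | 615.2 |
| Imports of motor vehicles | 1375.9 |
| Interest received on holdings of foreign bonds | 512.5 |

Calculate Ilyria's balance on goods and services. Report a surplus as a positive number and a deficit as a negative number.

Goods: -1375.9 + 1510.4 - 1541.8 - 1339.9 = -2747.2
Services: 167.3
Trade balance = -2747.2 + 167.3 = -2579.9
(Excluded from the trade balance — capital account: debt forgiveness received from foreign official creditors 150.3, acquisition of foreign patents and trademarks (non-produced assets) 82.6; primary income: reinvested earnings on direct investment abroad 329.2, dividends received from foreign subsidiaries of resident firms 307.2, interest received on holdings of foreign bonds 512.5; financial account: domestic pension funds' purchases of foreign equities 719.9, sale of domestic government bonds to non-residents 1010.9, borrowing by resident firms from foreign banks 612.1, foreign purchases of domestic corporate bonds 615.2; secondary income: personal remittances received from nationals working abroad 462.1, official development assistance provided to other countries 109.5.)

-2579.9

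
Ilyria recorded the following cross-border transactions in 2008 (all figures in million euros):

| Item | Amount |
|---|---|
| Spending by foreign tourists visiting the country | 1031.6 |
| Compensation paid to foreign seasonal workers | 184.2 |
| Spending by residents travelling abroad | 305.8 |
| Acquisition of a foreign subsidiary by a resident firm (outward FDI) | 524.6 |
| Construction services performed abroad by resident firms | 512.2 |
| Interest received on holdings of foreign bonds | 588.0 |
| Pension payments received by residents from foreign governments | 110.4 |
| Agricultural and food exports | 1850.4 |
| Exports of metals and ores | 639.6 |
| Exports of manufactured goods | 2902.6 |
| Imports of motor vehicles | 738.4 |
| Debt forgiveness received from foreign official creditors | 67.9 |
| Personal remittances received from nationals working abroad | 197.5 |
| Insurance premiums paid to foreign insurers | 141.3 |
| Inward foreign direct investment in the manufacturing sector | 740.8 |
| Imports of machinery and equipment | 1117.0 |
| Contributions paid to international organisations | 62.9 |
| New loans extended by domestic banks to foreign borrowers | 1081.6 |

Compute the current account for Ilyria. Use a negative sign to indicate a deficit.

Goods: 639.6 - 738.4 + 1850.4 + 2902.6 - 1117.0 = 3537.2
Services: 512.2 - 141.3 + 1031.6 - 305.8 = 1096.7
Primary income: -184.2 + 588.0 = 403.8
Secondary income: -62.9 + 197.5 + 110.4 = 245.0
Current account = 3537.2 + 1096.7 + 403.8 + 245.0 = 5282.7
(Excluded from the current account — financial account: acquisition of a foreign subsidiary by a resident firm (outward FDI) 524.6, inward foreign direct investment in the manufacturing sector 740.8, new loans extended by domestic banks to foreign borrowers 1081.6; capital account: debt forgiveness received from foreign official creditors 67.9.)

5282.7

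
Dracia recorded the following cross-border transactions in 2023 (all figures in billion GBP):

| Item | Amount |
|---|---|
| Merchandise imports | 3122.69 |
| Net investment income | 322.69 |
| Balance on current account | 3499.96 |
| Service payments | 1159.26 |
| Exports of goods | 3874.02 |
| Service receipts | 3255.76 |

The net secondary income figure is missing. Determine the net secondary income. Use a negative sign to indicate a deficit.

Current account = goods balance + services balance + net primary income + net secondary income
Sum of the known components = 3170.52
Net secondary income = CA - (known components) = 3499.96 - 3170.52 = 329.44

329.44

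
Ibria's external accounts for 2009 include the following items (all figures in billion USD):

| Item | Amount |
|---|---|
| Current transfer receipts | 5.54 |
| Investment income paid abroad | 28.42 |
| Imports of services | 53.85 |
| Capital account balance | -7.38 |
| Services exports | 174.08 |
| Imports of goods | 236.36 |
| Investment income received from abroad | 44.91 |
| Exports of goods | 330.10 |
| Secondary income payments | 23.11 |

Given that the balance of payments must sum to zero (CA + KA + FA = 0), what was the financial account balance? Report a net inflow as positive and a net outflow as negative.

-205.51

Goods balance = 330.10 - 236.36 = 93.74
Services balance = 174.08 - 53.85 = 120.23
Trade balance (goods + services) = 93.74 + 120.23 = 213.97
Net primary income = 44.91 - 28.42 = 16.49
Net secondary income = 5.54 - 23.11 = -17.57
Current account = 213.97 + 16.49 + (-17.57) = 212.89
Financial account = -(212.89 + (-7.38)) = -205.51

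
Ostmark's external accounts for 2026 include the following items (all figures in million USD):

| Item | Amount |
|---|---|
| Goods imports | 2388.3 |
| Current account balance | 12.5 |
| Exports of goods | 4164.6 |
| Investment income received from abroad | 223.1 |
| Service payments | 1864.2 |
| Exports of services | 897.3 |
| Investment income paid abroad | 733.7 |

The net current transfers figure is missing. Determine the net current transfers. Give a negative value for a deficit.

-286.3

Current account = goods balance + services balance + net primary income + net secondary income
Sum of the known components = 298.8
Net current transfers = CA - (known components) = 12.5 - 298.8 = -286.3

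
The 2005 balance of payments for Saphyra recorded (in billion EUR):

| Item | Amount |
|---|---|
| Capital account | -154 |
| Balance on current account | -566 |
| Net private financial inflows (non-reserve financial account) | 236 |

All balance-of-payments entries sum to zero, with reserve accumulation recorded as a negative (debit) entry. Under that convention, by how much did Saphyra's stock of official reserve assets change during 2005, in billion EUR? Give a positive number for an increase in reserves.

Official reserve transactions balance = -((-566) + (-154) + 236) = 484
An accumulation of reserves is recorded as a debit (negative entry), so the change in the stock of reserves is the negative of that balance.
Change in official reserves = -(484) = -484

-484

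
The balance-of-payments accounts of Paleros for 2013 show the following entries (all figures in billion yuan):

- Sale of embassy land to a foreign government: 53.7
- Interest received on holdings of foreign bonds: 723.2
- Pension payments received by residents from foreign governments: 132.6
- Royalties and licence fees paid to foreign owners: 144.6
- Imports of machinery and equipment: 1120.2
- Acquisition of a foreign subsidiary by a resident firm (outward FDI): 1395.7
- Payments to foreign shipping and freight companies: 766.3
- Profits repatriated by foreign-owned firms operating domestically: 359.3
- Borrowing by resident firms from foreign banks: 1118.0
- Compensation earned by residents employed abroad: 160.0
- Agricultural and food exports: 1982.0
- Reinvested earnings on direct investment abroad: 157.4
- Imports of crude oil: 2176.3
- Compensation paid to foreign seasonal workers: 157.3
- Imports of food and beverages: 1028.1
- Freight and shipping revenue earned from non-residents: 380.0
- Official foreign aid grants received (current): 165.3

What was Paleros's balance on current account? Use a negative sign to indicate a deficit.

-2051.6

Goods: 1982.0 - 1028.1 - 2176.3 - 1120.2 = -2342.6
Services: -144.6 + 380.0 - 766.3 = -530.9
Primary income: -359.3 + 157.4 + 160.0 + 723.2 - 157.3 = 524.0
Secondary income: 165.3 + 132.6 = 297.9
Current account = (-2342.6) + (-530.9) + 524.0 + 297.9 = -2051.6
(Excluded from the current account — capital account: sale of embassy land to a foreign government 53.7; financial account: acquisition of a foreign subsidiary by a resident firm (outward FDI) 1395.7, borrowing by resident firms from foreign banks 1118.0.)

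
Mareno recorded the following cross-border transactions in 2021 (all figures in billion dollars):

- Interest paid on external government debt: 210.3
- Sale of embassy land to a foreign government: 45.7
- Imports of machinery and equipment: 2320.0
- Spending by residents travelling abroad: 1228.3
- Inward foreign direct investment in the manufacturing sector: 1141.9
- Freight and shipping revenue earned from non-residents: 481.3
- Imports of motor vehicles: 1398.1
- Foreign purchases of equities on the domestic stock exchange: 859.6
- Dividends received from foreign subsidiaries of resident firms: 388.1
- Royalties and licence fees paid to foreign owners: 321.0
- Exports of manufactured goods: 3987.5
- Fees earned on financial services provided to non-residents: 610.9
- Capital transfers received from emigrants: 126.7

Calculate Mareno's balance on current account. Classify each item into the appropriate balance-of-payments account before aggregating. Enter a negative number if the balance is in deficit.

Goods: -1398.1 - 2320.0 + 3987.5 = 269.4
Services: 481.3 - 321.0 - 1228.3 + 610.9 = -457.1
Primary income: -210.3 + 388.1 = 177.8
Current account = 269.4 + (-457.1) + 177.8 = -9.9
(Excluded from the current account — capital account: sale of embassy land to a foreign government 45.7, capital transfers received from emigrants 126.7; financial account: inward foreign direct investment in the manufacturing sector 1141.9, foreign purchases of equities on the domestic stock exchange 859.6.)

-9.9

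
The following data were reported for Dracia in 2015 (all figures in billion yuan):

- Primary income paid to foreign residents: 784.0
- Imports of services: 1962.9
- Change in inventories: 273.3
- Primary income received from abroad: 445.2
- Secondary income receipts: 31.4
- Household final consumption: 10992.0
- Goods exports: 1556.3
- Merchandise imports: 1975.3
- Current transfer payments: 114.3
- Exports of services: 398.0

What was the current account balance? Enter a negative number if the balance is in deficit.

Goods balance = 1556.3 - 1975.3 = -419.0
Services balance = 398.0 - 1962.9 = -1564.9
Trade balance (goods + services) = -419.0 + (-1564.9) = -1983.9
Net primary income = 445.2 - 784.0 = -338.8
Net secondary income = 31.4 - 114.3 = -82.9
Current account = -1983.9 + (-338.8) + (-82.9) = -2405.6

-2405.6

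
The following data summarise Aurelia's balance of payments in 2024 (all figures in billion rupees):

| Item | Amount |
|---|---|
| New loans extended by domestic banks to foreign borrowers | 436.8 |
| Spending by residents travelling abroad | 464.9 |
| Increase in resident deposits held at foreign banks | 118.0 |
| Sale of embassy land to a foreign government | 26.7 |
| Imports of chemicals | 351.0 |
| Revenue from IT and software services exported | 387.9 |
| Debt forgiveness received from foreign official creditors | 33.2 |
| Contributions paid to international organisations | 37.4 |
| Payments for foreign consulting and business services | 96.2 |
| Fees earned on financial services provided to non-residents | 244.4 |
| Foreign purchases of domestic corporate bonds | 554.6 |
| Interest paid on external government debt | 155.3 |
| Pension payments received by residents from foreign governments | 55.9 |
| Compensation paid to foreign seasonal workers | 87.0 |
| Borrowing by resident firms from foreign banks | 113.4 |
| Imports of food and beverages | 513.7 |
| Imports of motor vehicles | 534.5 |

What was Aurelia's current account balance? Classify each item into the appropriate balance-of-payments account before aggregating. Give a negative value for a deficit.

Goods: -351.0 - 534.5 - 513.7 = -1399.2
Services: 387.9 - 96.2 - 464.9 + 244.4 = 71.2
Primary income: -155.3 - 87.0 = -242.3
Secondary income: 55.9 - 37.4 = 18.5
Current account = (-1399.2) + 71.2 + (-242.3) + 18.5 = -1551.8
(Excluded from the current account — financial account: new loans extended by domestic banks to foreign borrowers 436.8, increase in resident deposits held at foreign banks 118.0, foreign purchases of domestic corporate bonds 554.6, borrowing by resident firms from foreign banks 113.4; capital account: sale of embassy land to a foreign government 26.7, debt forgiveness received from foreign official creditors 33.2.)

-1551.8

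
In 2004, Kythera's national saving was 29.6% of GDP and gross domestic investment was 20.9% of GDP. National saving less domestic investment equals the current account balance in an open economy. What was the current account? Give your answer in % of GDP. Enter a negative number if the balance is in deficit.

8.7

CA = S - I = 29.6 - 20.9 = 8.7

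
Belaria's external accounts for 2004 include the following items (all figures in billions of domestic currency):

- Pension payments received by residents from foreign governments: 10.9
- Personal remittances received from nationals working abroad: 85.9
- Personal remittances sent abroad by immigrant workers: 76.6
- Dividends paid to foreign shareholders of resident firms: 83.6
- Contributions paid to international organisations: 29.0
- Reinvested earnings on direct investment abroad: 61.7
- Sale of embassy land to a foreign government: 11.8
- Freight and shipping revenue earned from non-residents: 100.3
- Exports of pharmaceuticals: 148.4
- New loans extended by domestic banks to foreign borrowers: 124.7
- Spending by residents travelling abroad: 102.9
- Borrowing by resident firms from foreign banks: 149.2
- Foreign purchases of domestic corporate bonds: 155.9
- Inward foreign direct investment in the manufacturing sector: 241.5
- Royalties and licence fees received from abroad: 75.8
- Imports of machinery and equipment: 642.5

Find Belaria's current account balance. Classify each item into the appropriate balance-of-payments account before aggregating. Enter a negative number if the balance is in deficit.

Goods: -642.5 + 148.4 = -494.1
Services: 75.8 + 100.3 - 102.9 = 73.2
Primary income: 61.7 - 83.6 = -21.9
Secondary income: 85.9 + 10.9 - 29.0 - 76.6 = -8.8
Current account = (-494.1) + 73.2 + (-21.9) + (-8.8) = -451.6
(Excluded from the current account — capital account: sale of embassy land to a foreign government 11.8; financial account: new loans extended by domestic banks to foreign borrowers 124.7, borrowing by resident firms from foreign banks 149.2, foreign purchases of domestic corporate bonds 155.9, inward foreign direct investment in the manufacturing sector 241.5.)

-451.6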